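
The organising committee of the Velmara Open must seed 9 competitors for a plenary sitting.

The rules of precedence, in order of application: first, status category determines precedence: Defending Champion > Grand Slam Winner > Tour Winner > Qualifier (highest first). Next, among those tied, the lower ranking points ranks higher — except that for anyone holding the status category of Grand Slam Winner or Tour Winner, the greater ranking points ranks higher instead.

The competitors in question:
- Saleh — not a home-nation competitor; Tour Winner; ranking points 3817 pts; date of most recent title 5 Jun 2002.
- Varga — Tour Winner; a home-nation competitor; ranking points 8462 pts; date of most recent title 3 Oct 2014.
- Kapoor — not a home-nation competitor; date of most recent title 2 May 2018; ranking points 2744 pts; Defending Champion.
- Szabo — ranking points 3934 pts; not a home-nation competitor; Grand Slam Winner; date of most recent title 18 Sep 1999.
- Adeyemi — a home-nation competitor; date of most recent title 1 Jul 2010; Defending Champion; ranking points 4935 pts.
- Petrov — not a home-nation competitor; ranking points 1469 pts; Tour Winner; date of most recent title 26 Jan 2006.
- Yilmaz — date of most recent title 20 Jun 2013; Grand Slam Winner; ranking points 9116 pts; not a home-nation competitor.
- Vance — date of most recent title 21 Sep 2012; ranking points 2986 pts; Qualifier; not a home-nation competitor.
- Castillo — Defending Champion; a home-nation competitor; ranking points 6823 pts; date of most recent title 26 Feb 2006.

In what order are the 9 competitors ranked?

Kapoor, Adeyemi, Castillo, Yilmaz, Szabo, Varga, Saleh, Petrov, Vance

By status category: Kapoor, Adeyemi and Castillo (Defending Champion); then Yilmaz and Szabo (Grand Slam Winner); then Varga, Saleh and Petrov (Tour Winner); then Vance (Qualifier).
Among Kapoor, Adeyemi and Castillo, by ranking points (lower first): Kapoor (2744 pts) before Adeyemi (4935 pts) before Castillo (6823 pts).
Among Yilmaz and Szabo, by ranking points (higher first) (reversed rule for this group): Yilmaz (9116 pts) before Szabo (3934 pts).
Among Varga, Saleh and Petrov, by ranking points (higher first) (reversed rule for this group): Varga (8462 pts) before Saleh (3817 pts) before Petrov (1469 pts).
Full order: Kapoor, Adeyemi, Castillo, Yilmaz, Szabo, Varga, Saleh, Petrov, Vance.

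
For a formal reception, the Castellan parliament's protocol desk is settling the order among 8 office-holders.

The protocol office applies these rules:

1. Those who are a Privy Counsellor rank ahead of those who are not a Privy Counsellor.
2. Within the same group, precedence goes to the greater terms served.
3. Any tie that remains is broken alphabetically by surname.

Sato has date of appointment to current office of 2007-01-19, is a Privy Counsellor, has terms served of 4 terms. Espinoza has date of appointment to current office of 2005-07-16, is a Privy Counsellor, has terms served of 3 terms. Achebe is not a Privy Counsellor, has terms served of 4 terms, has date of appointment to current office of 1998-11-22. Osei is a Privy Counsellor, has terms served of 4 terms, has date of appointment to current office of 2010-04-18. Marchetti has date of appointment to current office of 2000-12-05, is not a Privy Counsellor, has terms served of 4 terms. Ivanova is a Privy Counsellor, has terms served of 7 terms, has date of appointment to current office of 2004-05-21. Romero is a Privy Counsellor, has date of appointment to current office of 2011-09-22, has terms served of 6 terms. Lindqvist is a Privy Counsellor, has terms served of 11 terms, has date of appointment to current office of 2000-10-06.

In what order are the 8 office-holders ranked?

Lindqvist, Ivanova, Romero, Osei, Sato, Espinoza, Achebe, Marchetti

By the first rule: Lindqvist, Ivanova, Romero, Osei, Sato and Espinoza (each a Privy Counsellor); then Achebe and Marchetti (both not a Privy Counsellor).
Among Lindqvist, Ivanova, Romero, Osei, Sato and Espinoza, by terms served (higher first): Lindqvist (11 terms) before Ivanova (7 terms) before Romero (6 terms) before Osei and Sato (4 terms) before Espinoza (3 terms).
Among Osei and Sato, alphabetically by surname: Osei before Sato.
Achebe and Marchetti both have terms served 4 terms, so the next rule applies.
Among Achebe and Marchetti, alphabetically by surname: Achebe before Marchetti.
Full order: Lindqvist, Ivanova, Romero, Osei, Sato, Espinoza, Achebe, Marchetti.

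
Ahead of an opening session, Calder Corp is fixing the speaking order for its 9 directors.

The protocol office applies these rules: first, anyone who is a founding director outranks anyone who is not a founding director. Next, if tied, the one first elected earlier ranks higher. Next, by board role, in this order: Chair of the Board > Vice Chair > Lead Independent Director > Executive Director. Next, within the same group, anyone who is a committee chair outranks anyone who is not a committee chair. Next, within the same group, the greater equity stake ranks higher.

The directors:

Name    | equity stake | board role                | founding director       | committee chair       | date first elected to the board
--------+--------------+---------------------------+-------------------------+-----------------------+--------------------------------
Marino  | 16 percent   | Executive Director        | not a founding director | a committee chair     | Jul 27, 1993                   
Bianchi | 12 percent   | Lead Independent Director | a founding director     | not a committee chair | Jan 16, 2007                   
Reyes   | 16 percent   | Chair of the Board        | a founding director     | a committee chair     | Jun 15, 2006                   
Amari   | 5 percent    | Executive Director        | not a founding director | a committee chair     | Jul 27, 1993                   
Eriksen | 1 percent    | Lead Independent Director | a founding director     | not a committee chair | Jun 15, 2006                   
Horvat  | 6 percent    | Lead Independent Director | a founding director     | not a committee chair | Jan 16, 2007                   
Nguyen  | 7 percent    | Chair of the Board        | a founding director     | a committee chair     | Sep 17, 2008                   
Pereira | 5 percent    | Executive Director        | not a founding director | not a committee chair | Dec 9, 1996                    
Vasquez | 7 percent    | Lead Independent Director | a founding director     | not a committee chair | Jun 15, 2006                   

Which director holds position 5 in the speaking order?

By the first rule: Reyes, Vasquez, Eriksen, Bianchi, Horvat and Nguyen (each a founding director); then Marino, Amari and Pereira (each not a founding director).
Among Reyes, Vasquez, Eriksen, Bianchi, Horvat and Nguyen, by date first elected to the board (earlier first): Reyes, Vasquez and Eriksen (Jun 15, 2006) before Bianchi and Horvat (Jan 16, 2007) before Nguyen (Sep 17, 2008).
Among Reyes, Vasquez and Eriksen, by board role: Reyes (Chair of the Board) before Vasquez and Eriksen (Lead Independent Director).
Vasquez and Eriksen are each not a committee chair, so the next rule applies.
Among Vasquez and Eriksen, by equity stake (higher first): Vasquez (7 percent) before Eriksen (1 percent).
Bianchi and Horvat are each Lead Independent Director, so the next rule applies.
Bianchi and Horvat are each not a committee chair, so the next rule applies.
Among Bianchi and Horvat, by equity stake (higher first): Bianchi (12 percent) before Horvat (6 percent).
Among Marino, Amari and Pereira, by date first elected to the board (earlier first): Marino and Amari (Jul 27, 1993) before Pereira (Dec 9, 1996).
Marino and Amari are each Executive Director, so the next rule applies.
Marino and Amari are each a committee chair, so the next rule applies.
Among Marino and Amari, by equity stake (higher first): Marino (16 percent) before Amari (5 percent).
Order: Reyes, Vasquez, Eriksen, Bianchi, Horvat, Nguyen, Marino, Amari, Pereira.

Horvat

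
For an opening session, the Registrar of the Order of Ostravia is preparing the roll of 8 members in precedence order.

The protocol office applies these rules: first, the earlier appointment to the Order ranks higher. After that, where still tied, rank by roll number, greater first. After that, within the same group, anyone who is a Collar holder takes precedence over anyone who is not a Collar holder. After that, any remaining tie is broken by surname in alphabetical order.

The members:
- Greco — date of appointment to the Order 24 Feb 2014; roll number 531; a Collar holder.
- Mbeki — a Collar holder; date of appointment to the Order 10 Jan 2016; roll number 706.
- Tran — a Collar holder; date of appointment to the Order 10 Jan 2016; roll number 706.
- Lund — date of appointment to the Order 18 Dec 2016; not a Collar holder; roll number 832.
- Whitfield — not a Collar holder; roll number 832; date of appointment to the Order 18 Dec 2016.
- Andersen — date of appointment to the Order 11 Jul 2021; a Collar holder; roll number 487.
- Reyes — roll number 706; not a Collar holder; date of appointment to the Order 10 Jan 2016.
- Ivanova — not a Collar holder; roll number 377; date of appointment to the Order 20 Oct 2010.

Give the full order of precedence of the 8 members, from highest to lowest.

Ivanova, Greco, Mbeki, Tran, Reyes, Lund, Whitfield, Andersen

By date of appointment to the Order (earlier first): Ivanova (20 Oct 2010); then Greco (24 Feb 2014); then Mbeki, Tran and Reyes (each 10 Jan 2016); then Lund and Whitfield (both 18 Dec 2016); then Andersen (11 Jul 2021).
Mbeki, Tran and Reyes all have roll number 706, so the next rule applies.
Among Mbeki, Tran and Reyes, a Collar holder before not a Collar holder: Mbeki and Tran (a Collar holder) before Reyes (not a Collar holder).
Among Mbeki and Tran, alphabetically by surname: Mbeki before Tran.
Lund and Whitfield both have roll number 832, so the next rule applies.
Lund and Whitfield are each not a Collar holder, so the next rule applies.
Among Lund and Whitfield, alphabetically by surname: Lund before Whitfield.
Full order: Ivanova, Greco, Mbeki, Tran, Reyes, Lund, Whitfield, Andersen.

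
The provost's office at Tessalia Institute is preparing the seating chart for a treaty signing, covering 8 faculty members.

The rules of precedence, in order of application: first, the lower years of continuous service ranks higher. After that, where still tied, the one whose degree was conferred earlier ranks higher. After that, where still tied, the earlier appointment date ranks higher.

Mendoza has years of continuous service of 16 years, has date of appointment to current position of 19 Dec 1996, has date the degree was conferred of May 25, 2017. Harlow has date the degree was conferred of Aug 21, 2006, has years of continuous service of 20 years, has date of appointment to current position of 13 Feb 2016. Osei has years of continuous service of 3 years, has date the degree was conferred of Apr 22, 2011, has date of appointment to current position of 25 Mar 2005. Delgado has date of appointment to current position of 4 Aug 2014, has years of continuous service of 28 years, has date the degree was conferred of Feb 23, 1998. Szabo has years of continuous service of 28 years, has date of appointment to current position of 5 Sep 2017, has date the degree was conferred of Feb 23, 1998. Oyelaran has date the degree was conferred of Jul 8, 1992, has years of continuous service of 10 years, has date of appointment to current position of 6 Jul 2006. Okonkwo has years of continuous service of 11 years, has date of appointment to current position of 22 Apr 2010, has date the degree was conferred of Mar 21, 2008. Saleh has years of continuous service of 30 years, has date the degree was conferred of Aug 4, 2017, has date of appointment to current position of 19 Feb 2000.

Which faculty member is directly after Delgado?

Szabo

By years of continuous service (lower first): Osei (3 years); then Oyelaran (10 years); then Okonkwo (11 years); then Mendoza (16 years); then Harlow (20 years); then Delgado and Szabo (both 28 years); then Saleh (30 years).
Delgado and Szabo both have date the degree was conferred Feb 23, 1998, so the next rule applies.
Among Delgado and Szabo, by date of appointment to current position (earlier first): Delgado (4 Aug 2014) before Szabo (5 Sep 2017).
Order: Osei, Oyelaran, Okonkwo, Mendoza, Harlow, Delgado, Szabo, Saleh.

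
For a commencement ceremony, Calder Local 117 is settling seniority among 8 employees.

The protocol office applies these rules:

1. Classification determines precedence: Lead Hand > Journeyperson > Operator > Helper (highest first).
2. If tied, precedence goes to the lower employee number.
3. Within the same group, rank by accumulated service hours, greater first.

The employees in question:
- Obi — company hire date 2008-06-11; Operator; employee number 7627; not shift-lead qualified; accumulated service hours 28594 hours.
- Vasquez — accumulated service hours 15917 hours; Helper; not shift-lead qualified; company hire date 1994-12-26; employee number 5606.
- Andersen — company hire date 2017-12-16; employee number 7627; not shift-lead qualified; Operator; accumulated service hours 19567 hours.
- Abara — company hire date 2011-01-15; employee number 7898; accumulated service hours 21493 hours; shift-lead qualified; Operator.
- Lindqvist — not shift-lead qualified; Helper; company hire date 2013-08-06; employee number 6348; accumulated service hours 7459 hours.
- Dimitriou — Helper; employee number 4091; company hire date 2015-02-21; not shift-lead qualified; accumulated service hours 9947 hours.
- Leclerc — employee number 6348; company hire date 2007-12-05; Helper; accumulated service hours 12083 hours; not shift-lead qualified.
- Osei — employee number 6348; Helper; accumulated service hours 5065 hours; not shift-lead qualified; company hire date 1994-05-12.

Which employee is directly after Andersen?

Abara

By classification: Obi, Andersen and Abara (Operator); then Dimitriou, Vasquez, Leclerc, Lindqvist and Osei (Helper).
Among Obi, Andersen and Abara, by employee number (lower first): Obi and Andersen (7627) before Abara (7898).
Among Obi and Andersen, by accumulated service hours (higher first): Obi (28594 hours) before Andersen (19567 hours).
Among Dimitriou, Vasquez, Leclerc, Lindqvist and Osei, by employee number (lower first): Dimitriou (4091) before Vasquez (5606) before Leclerc, Lindqvist and Osei (6348).
Among Leclerc, Lindqvist and Osei, by accumulated service hours (higher first): Leclerc (12083 hours) before Lindqvist (7459 hours) before Osei (5065 hours).
Order: Obi, Andersen, Abara, Dimitriou, Vasquez, Leclerc, Lindqvist, Osei.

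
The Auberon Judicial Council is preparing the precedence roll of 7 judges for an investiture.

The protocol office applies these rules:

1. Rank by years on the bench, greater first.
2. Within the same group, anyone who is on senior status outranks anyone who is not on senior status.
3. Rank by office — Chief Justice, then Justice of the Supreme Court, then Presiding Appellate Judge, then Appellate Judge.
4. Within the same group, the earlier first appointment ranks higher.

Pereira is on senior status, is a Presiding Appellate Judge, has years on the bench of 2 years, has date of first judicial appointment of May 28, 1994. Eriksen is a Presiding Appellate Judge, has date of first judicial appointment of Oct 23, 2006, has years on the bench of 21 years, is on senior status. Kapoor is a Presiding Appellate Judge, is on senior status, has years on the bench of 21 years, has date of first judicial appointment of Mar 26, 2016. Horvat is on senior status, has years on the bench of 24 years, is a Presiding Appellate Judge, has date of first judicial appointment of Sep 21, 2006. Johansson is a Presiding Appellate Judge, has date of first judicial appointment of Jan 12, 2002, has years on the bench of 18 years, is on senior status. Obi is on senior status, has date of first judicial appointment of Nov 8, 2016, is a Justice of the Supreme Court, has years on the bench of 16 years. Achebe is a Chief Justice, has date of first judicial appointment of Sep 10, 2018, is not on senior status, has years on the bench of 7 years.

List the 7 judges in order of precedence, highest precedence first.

By years on the bench (higher first): Horvat (24 years); then Eriksen and Kapoor (both 21 years); then Johansson (18 years); then Obi (16 years); then Achebe (7 years); then Pereira (2 years).
Eriksen and Kapoor are each on senior status, so the next rule applies.
Eriksen and Kapoor are each Presiding Appellate Judge, so the next rule applies.
Among Eriksen and Kapoor, by date of first judicial appointment (earlier first): Eriksen (Oct 23, 2006) before Kapoor (Mar 26, 2016).
Full order: Horvat, Eriksen, Kapoor, Johansson, Obi, Achebe, Pereira.

Horvat, Eriksen, Kapoor, Johansson, Obi, Achebe, Pereira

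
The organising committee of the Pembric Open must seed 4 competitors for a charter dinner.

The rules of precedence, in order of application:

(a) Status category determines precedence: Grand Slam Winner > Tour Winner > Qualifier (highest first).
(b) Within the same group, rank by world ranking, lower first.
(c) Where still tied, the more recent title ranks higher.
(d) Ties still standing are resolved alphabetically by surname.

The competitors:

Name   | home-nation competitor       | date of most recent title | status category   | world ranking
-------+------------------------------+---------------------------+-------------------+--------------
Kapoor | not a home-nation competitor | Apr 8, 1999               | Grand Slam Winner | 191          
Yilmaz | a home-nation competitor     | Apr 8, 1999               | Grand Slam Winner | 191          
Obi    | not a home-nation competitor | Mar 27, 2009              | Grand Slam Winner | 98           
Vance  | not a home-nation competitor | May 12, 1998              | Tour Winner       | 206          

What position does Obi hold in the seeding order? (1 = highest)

By status category: Obi, Kapoor and Yilmaz (Grand Slam Winner); then Vance (Tour Winner).
Among Obi, Kapoor and Yilmaz, by world ranking (lower first): Obi (98) before Kapoor and Yilmaz (191).
Kapoor and Yilmaz both have date of most recent title Apr 8, 1999, so the next rule applies.
Among Kapoor and Yilmaz, alphabetically by surname: Kapoor before Yilmaz.
Order: Obi, Kapoor, Yilmaz, Vance. So position 1.

1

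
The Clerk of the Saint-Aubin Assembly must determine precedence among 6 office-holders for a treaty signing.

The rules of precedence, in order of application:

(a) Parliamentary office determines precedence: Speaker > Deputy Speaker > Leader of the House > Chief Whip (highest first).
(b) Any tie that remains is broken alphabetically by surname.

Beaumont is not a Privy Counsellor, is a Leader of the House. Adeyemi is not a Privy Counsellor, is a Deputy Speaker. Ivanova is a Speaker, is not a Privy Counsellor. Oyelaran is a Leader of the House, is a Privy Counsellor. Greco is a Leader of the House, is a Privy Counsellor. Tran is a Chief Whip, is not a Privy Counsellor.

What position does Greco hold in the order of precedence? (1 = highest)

By parliamentary office: Ivanova (Speaker); then Adeyemi (Deputy Speaker); then Beaumont, Greco and Oyelaran (Leader of the House); then Tran (Chief Whip).
Among Beaumont, Greco and Oyelaran, alphabetically by surname: Beaumont before Greco before Oyelaran.
Order: Ivanova, Adeyemi, Beaumont, Greco, Oyelaran, Tran. So position 4.

4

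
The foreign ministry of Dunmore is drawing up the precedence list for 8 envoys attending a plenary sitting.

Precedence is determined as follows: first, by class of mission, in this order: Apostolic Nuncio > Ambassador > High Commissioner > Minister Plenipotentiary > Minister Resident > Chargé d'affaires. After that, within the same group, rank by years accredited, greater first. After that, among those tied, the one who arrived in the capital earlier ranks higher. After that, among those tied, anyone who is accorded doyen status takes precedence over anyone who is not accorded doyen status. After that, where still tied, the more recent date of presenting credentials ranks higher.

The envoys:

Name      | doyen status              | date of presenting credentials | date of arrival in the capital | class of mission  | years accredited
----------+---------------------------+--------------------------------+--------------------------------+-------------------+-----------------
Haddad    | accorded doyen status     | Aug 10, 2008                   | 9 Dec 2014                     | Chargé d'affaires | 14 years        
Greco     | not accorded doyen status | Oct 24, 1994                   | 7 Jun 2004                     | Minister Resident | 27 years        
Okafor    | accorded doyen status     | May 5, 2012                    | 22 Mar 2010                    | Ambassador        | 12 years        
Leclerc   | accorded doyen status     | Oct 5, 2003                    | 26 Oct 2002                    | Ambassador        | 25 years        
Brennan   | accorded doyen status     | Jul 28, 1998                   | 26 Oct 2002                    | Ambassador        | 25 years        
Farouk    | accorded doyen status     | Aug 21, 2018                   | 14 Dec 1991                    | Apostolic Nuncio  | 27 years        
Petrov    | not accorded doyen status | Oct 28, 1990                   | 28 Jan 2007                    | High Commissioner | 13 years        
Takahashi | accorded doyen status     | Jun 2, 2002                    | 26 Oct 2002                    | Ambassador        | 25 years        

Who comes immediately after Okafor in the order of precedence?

Petrov

By class of mission: Farouk (Apostolic Nuncio); then Leclerc, Takahashi, Brennan and Okafor (Ambassador); then Petrov (High Commissioner); then Greco (Minister Resident); then Haddad (Chargé d'affaires).
Among Leclerc, Takahashi, Brennan and Okafor, by years accredited (higher first): Leclerc, Takahashi and Brennan (25 years) before Okafor (12 years).
Leclerc, Takahashi and Brennan all have date of arrival in the capital 26 Oct 2002, so the next rule applies.
Leclerc, Takahashi and Brennan are each accorded doyen status, so the next rule applies.
Among Leclerc, Takahashi and Brennan, by date of presenting credentials (later first): Leclerc (Oct 5, 2003) before Takahashi (Jun 2, 2002) before Brennan (Jul 28, 1998).
Order: Farouk, Leclerc, Takahashi, Brennan, Okafor, Petrov, Greco, Haddad.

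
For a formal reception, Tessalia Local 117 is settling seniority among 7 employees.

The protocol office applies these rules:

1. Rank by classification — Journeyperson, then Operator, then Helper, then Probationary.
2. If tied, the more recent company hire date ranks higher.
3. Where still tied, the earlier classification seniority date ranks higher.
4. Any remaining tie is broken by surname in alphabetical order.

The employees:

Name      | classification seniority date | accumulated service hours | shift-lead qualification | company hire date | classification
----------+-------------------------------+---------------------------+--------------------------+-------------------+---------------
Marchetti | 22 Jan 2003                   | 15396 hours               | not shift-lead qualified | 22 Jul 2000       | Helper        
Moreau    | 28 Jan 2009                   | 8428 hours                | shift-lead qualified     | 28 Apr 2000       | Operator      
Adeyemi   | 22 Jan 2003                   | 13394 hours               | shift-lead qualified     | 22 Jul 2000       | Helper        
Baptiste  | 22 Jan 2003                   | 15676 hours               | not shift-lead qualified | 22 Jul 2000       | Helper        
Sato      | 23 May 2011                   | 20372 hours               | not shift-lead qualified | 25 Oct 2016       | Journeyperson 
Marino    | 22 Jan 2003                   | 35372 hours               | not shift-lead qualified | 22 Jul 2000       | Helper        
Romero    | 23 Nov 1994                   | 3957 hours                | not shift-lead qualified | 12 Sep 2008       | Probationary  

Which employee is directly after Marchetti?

By classification: Sato (Journeyperson); then Moreau (Operator); then Adeyemi, Baptiste, Marchetti and Marino (Helper); then Romero (Probationary).
Adeyemi, Baptiste, Marchetti and Marino all have company hire date 22 Jul 2000, so the next rule applies.
Adeyemi, Baptiste, Marchetti and Marino all have classification seniority date 22 Jan 2003, so the next rule applies.
Among Adeyemi, Baptiste, Marchetti and Marino, alphabetically by surname: Adeyemi before Baptiste before Marchetti before Marino.
Order: Sato, Moreau, Adeyemi, Baptiste, Marchetti, Marino, Romero.

Marino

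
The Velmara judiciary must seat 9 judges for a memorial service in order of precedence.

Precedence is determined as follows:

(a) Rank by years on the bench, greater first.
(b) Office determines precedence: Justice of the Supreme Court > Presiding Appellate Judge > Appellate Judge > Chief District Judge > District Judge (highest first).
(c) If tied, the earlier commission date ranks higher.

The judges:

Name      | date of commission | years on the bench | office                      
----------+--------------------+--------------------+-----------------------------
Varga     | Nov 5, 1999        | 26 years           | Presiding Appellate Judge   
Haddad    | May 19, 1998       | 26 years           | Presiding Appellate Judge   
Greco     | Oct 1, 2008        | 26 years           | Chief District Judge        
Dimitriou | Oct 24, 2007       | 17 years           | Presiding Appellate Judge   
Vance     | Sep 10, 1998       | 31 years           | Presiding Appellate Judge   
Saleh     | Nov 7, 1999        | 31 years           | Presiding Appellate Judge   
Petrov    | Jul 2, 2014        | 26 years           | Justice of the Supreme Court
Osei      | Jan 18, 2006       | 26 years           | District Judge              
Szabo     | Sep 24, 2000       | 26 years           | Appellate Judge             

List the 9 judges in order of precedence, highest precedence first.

Vance, Saleh, Petrov, Haddad, Varga, Szabo, Greco, Osei, Dimitriou

By years on the bench (higher first): Vance and Saleh (both 31 years); then Petrov, Haddad, Varga, Szabo, Greco and Osei (each 26 years); then Dimitriou (17 years).
Vance and Saleh are each Presiding Appellate Judge, so the next rule applies.
Among Vance and Saleh, by date of commission (earlier first): Vance (Sep 10, 1998) before Saleh (Nov 7, 1999).
Among Petrov, Haddad, Varga, Szabo, Greco and Osei, by office: Petrov (Justice of the Supreme Court) before Haddad and Varga (Presiding Appellate Judge) before Szabo (Appellate Judge) before Greco (Chief District Judge) before Osei (District Judge).
Among Haddad and Varga, by date of commission (earlier first): Haddad (May 19, 1998) before Varga (Nov 5, 1999).
Full order: Vance, Saleh, Petrov, Haddad, Varga, Szabo, Greco, Osei, Dimitriou.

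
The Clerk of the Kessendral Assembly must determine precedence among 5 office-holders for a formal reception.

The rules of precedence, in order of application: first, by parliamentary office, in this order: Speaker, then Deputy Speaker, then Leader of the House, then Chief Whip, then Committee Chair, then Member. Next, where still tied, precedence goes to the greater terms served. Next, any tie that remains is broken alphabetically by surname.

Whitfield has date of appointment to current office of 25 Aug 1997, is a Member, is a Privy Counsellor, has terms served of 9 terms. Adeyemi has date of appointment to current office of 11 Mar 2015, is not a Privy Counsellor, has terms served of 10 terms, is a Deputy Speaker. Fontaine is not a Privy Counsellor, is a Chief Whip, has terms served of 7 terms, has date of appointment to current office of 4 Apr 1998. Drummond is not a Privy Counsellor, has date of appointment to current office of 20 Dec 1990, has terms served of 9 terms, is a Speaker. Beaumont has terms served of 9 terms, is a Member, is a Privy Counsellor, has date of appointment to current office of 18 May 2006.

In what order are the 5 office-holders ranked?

Drummond, Adeyemi, Fontaine, Beaumont, Whitfield

By parliamentary office: Drummond (Speaker); then Adeyemi (Deputy Speaker); then Fontaine (Chief Whip); then Beaumont and Whitfield (Member).
Beaumont and Whitfield both have terms served 9 terms, so the next rule applies.
Among Beaumont and Whitfield, alphabetically by surname: Beaumont before Whitfield.
Full order: Drummond, Adeyemi, Fontaine, Beaumont, Whitfield.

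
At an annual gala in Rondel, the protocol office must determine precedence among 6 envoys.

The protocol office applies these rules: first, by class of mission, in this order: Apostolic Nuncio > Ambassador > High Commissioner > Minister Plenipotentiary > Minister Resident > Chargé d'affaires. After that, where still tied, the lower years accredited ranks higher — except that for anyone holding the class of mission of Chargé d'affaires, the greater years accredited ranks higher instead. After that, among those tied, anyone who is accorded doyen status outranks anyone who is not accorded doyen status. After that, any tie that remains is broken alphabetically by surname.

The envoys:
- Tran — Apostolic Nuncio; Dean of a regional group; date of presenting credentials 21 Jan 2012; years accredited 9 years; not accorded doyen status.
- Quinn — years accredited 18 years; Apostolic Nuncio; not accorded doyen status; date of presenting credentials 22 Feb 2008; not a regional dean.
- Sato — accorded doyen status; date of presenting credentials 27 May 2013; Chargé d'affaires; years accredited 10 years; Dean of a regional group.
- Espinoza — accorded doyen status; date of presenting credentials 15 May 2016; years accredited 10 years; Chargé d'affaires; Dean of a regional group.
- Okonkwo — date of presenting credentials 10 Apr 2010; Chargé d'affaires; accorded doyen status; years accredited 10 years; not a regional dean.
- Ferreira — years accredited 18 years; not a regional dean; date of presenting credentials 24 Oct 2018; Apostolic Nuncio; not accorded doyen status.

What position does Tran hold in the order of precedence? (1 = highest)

1

By class of mission: Tran, Ferreira and Quinn (Apostolic Nuncio); then Espinoza, Okonkwo and Sato (Chargé d'affaires).
Among Tran, Ferreira and Quinn, by years accredited (lower first): Tran (9 years) before Ferreira and Quinn (18 years).
Ferreira and Quinn are each not accorded doyen status, so the next rule applies.
Among Ferreira and Quinn, alphabetically by surname: Ferreira before Quinn.
Espinoza, Okonkwo and Sato all have years accredited 10 years, so the next rule applies.
Espinoza, Okonkwo and Sato are each accorded doyen status, so the next rule applies.
Among Espinoza, Okonkwo and Sato, alphabetically by surname: Espinoza before Okonkwo before Sato.
Order: Tran, Ferreira, Quinn, Espinoza, Okonkwo, Sato. So position 1.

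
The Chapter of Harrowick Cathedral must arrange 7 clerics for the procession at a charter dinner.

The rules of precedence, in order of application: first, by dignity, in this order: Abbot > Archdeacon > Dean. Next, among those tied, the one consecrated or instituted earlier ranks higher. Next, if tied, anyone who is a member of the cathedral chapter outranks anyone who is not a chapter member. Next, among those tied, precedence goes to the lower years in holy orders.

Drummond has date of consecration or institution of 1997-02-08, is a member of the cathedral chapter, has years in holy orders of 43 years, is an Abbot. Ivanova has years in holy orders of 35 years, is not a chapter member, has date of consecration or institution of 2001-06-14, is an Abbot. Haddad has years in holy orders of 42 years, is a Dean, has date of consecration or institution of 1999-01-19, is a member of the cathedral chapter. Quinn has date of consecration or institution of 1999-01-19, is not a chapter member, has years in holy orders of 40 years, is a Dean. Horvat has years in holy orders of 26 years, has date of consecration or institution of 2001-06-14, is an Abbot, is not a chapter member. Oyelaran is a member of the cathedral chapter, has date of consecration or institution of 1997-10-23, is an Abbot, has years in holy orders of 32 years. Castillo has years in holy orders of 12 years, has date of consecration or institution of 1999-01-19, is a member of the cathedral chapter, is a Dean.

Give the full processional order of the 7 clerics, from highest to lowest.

Drummond, Oyelaran, Horvat, Ivanova, Castillo, Haddad, Quinn

By dignity: Drummond, Oyelaran, Horvat and Ivanova (Abbot); then Castillo, Haddad and Quinn (Dean).
Among Drummond, Oyelaran, Horvat and Ivanova, by date of consecration or institution (earlier first): Drummond (1997-02-08) before Oyelaran (1997-10-23) before Horvat and Ivanova (2001-06-14).
Horvat and Ivanova are each not a chapter member, so the next rule applies.
Among Horvat and Ivanova, by years in holy orders (lower first): Horvat (26 years) before Ivanova (35 years).
Castillo, Haddad and Quinn all have date of consecration or institution 1999-01-19, so the next rule applies.
Among Castillo, Haddad and Quinn, a member of the cathedral chapter before not a chapter member: Castillo and Haddad (a member of the cathedral chapter) before Quinn (not a chapter member).
Among Castillo and Haddad, by years in holy orders (lower first): Castillo (12 years) before Haddad (42 years).
Full order: Drummond, Oyelaran, Horvat, Ivanova, Castillo, Haddad, Quinn.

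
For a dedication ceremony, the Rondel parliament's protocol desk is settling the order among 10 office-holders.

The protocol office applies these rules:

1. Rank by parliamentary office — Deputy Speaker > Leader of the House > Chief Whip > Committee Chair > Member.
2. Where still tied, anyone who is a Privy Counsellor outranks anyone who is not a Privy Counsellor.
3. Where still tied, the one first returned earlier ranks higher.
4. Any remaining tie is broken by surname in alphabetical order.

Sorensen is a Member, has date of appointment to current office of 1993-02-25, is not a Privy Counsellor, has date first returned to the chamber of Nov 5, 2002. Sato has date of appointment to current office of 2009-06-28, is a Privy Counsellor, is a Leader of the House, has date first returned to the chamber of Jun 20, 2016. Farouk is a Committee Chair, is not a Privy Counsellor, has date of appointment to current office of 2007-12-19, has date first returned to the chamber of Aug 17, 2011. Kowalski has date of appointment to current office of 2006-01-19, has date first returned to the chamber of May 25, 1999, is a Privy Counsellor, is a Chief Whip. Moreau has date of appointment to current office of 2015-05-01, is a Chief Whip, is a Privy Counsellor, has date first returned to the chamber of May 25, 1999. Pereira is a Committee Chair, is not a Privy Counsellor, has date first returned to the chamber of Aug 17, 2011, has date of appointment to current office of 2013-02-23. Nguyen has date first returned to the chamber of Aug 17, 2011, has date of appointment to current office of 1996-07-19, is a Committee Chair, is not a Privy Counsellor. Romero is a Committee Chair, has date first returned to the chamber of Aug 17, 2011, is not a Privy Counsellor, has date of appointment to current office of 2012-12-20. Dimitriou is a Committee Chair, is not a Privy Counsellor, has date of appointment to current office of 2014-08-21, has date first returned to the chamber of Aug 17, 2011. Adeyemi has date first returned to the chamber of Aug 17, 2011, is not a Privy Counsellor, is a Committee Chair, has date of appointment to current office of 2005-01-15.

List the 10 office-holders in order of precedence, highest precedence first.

By parliamentary office: Sato (Leader of the House); then Kowalski and Moreau (Chief Whip); then Adeyemi, Dimitriou, Farouk, Nguyen, Pereira and Romero (Committee Chair); then Sorensen (Member).
Kowalski and Moreau are each a Privy Counsellor, so the next rule applies.
Kowalski and Moreau both have date first returned to the chamber May 25, 1999, so the next rule applies.
Among Kowalski and Moreau, alphabetically by surname: Kowalski before Moreau.
Adeyemi, Dimitriou, Farouk, Nguyen, Pereira and Romero are each not a Privy Counsellor, so the next rule applies.
Adeyemi, Dimitriou, Farouk, Nguyen, Pereira and Romero all have date first returned to the chamber Aug 17, 2011, so the next rule applies.
Among Adeyemi, Dimitriou, Farouk, Nguyen, Pereira and Romero, alphabetically by surname: Adeyemi before Dimitriou before Farouk before Nguyen before Pereira before Romero.
Full order: Sato, Kowalski, Moreau, Adeyemi, Dimitriou, Farouk, Nguyen, Pereira, Romero, Sorensen.

Sato, Kowalski, Moreau, Adeyemi, Dimitriou, Farouk, Nguyen, Pereira, Romero, Sorensen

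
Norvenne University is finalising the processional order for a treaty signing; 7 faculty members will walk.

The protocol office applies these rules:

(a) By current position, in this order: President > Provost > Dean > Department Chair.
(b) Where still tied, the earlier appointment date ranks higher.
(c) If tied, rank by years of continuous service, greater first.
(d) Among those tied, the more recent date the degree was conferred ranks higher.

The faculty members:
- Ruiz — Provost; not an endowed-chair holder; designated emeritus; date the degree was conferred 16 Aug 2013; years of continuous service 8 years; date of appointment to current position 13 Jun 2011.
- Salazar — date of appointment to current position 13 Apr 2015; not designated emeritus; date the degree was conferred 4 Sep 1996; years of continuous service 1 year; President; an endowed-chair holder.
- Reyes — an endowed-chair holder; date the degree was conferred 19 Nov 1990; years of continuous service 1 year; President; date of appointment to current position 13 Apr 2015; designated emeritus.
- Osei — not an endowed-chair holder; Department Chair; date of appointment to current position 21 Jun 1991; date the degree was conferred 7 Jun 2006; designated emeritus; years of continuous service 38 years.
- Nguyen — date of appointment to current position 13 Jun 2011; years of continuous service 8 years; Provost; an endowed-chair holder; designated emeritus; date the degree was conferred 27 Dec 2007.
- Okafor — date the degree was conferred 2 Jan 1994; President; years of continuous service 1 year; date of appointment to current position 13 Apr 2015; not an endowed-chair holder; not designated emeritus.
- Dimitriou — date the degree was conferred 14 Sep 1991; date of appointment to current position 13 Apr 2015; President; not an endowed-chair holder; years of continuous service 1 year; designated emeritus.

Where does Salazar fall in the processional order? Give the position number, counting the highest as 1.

1

By current position: Salazar, Okafor, Dimitriou and Reyes (President); then Ruiz and Nguyen (Provost); then Osei (Department Chair).
Salazar, Okafor, Dimitriou and Reyes all have date of appointment to current position 13 Apr 2015, so the next rule applies.
Salazar, Okafor, Dimitriou and Reyes all have years of continuous service 1 year, so the next rule applies.
Among Salazar, Okafor, Dimitriou and Reyes, by date the degree was conferred (later first): Salazar (4 Sep 1996) before Okafor (2 Jan 1994) before Dimitriou (14 Sep 1991) before Reyes (19 Nov 1990).
Ruiz and Nguyen both have date of appointment to current position 13 Jun 2011, so the next rule applies.
Ruiz and Nguyen both have years of continuous service 8 years, so the next rule applies.
Among Ruiz and Nguyen, by date the degree was conferred (later first): Ruiz (16 Aug 2013) before Nguyen (27 Dec 2007).
Order: Salazar, Okafor, Dimitriou, Reyes, Ruiz, Nguyen, Osei. So position 1.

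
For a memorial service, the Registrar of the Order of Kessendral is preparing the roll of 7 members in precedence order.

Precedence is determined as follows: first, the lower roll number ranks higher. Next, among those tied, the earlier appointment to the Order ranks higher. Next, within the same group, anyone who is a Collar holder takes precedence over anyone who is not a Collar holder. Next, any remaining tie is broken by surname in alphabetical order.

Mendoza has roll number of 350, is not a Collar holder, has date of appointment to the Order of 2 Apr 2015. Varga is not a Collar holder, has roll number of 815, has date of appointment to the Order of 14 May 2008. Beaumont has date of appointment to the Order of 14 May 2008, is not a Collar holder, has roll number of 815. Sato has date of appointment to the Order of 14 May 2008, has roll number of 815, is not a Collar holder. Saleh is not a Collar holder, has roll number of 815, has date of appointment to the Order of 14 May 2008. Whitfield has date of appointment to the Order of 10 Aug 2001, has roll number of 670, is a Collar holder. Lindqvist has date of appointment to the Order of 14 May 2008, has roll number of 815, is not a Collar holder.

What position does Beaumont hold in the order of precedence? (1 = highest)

By roll number (lower first): Mendoza (350); then Whitfield (670); then Beaumont, Lindqvist, Saleh, Sato and Varga (each 815).
Beaumont, Lindqvist, Saleh, Sato and Varga all have date of appointment to the Order 14 May 2008, so the next rule applies.
Beaumont, Lindqvist, Saleh, Sato and Varga are each not a Collar holder, so the next rule applies.
Among Beaumont, Lindqvist, Saleh, Sato and Varga, alphabetically by surname: Beaumont before Lindqvist before Saleh before Sato before Varga.
Order: Mendoza, Whitfield, Beaumont, Lindqvist, Saleh, Sato, Varga. So position 3.

3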